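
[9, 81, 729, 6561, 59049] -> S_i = 9*9^i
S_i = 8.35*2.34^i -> [8.35, 19.54, 45.72, 106.99, 250.35]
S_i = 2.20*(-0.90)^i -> [2.2, -1.98, 1.78, -1.6, 1.44]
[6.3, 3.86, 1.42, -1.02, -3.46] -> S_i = 6.30 + -2.44*i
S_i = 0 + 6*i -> [0, 6, 12, 18, 24]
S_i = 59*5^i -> [59, 295, 1475, 7375, 36875]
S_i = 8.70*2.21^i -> [8.7, 19.23, 42.49, 93.91, 207.53]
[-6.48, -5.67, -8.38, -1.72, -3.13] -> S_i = Random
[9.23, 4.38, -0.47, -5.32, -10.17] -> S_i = 9.23 + -4.85*i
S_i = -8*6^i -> [-8, -48, -288, -1728, -10368]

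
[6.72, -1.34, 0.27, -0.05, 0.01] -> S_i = 6.72*(-0.20)^i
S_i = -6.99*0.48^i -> [-6.99, -3.36, -1.61, -0.77, -0.37]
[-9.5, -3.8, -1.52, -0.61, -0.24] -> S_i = -9.50*0.40^i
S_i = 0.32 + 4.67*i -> [0.32, 4.99, 9.66, 14.33, 19.0]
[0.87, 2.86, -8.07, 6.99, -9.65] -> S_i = Random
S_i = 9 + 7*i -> [9, 16, 23, 30, 37]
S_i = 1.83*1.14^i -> [1.83, 2.09, 2.38, 2.71, 3.09]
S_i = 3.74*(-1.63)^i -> [3.74, -6.1, 9.94, -16.2, 26.4]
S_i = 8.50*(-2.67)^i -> [8.5, -22.7, 60.6, -161.79, 431.98]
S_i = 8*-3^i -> [8, -24, 72, -216, 648]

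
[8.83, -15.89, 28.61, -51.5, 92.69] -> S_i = 8.83*(-1.80)^i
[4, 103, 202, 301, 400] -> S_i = 4 + 99*i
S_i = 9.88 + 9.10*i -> [9.88, 18.98, 28.08, 37.18, 46.28]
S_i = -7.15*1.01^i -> [-7.15, -7.22, -7.29, -7.37, -7.44]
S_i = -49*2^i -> [-49, -98, -196, -392, -784]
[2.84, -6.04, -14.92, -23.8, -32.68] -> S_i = 2.84 + -8.88*i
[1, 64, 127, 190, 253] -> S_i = 1 + 63*i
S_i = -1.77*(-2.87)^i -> [-1.77, 5.08, -14.58, 41.84, -120.09]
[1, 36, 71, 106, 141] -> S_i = 1 + 35*i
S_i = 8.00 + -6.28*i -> [8.0, 1.72, -4.56, -10.84, -17.12]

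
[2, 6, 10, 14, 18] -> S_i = 2 + 4*i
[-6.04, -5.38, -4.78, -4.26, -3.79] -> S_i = -6.04*0.89^i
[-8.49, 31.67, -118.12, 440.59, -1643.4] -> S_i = -8.49*(-3.73)^i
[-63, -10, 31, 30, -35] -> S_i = Random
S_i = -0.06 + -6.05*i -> [-0.06, -6.11, -12.16, -18.21, -24.26]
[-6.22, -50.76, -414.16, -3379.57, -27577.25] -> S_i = -6.22*8.16^i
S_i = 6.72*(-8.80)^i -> [6.72, -59.14, 520.4, -4579.49, 40299.53]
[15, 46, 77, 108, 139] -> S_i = 15 + 31*i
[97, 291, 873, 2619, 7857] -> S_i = 97*3^i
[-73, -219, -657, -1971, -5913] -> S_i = -73*3^i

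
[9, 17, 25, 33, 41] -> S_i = 9 + 8*i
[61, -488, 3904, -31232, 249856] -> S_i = 61*-8^i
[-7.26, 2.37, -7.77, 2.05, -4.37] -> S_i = Random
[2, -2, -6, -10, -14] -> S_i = 2 + -4*i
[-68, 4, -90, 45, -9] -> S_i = Random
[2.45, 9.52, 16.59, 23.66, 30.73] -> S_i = 2.45 + 7.07*i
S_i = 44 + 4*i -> [44, 48, 52, 56, 60]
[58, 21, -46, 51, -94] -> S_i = Random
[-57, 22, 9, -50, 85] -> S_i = Random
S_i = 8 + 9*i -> [8, 17, 26, 35, 44]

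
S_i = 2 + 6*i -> [2, 8, 14, 20, 26]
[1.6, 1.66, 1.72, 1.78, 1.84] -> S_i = 1.60 + 0.06*i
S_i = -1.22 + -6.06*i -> [-1.22, -7.28, -13.34, -19.4, -25.46]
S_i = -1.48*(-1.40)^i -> [-1.48, 2.07, -2.9, 4.06, -5.69]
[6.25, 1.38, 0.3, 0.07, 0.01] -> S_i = 6.25*0.22^i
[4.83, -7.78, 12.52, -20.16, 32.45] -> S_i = 4.83*(-1.61)^i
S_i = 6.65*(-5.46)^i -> [6.65, -36.31, 198.25, -1082.43, 5910.06]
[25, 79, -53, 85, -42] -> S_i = Random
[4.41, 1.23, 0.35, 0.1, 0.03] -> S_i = 4.41*0.28^i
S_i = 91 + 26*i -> [91, 117, 143, 169, 195]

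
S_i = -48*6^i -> [-48, -288, -1728, -10368, -62208]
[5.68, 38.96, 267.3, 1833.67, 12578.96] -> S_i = 5.68*6.86^i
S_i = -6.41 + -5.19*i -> [-6.41, -11.6, -16.79, -21.98, -27.17]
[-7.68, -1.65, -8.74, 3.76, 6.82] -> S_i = Random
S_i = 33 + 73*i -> [33, 106, 179, 252, 325]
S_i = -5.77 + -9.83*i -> [-5.77, -15.6, -25.43, -35.26, -45.09]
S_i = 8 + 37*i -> [8, 45, 82, 119, 156]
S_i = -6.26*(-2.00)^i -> [-6.26, 12.52, -25.04, 50.08, -100.16]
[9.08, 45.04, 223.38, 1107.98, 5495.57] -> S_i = 9.08*4.96^i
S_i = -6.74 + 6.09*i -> [-6.74, -0.65, 5.44, 11.53, 17.62]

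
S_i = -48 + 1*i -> [-48, -47, -46, -45, -44]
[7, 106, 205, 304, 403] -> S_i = 7 + 99*i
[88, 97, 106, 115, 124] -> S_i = 88 + 9*i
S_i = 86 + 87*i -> [86, 173, 260, 347, 434]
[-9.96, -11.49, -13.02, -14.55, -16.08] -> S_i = -9.96 + -1.53*i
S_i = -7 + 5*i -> [-7, -2, 3, 8, 13]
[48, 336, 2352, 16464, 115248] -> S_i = 48*7^i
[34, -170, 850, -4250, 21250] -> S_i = 34*-5^i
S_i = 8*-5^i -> [8, -40, 200, -1000, 5000]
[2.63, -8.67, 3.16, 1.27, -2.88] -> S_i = Random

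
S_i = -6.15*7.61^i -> [-6.15, -46.8, -356.16, -2710.37, -20625.94]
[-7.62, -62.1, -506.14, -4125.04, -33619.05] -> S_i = -7.62*8.15^i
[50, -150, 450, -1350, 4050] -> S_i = 50*-3^i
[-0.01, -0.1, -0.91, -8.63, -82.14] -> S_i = -0.01*9.52^i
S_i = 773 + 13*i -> [773, 786, 799, 812, 825]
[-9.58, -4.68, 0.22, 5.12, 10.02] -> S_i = -9.58 + 4.90*i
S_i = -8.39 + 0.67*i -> [-8.39, -7.72, -7.05, -6.38, -5.71]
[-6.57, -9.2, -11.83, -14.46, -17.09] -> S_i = -6.57 + -2.63*i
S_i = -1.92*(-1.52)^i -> [-1.92, 2.92, -4.44, 6.74, -10.25]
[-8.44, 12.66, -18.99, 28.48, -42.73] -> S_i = -8.44*(-1.50)^i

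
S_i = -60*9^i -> [-60, -540, -4860, -43740, -393660]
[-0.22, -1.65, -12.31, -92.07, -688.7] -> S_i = -0.22*7.48^i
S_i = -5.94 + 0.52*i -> [-5.94, -5.42, -4.9, -4.38, -3.86]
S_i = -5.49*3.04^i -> [-5.49, -16.69, -50.74, -154.24, -468.89]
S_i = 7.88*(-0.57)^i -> [7.88, -4.49, 2.56, -1.46, 0.83]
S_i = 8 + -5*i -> [8, 3, -2, -7, -12]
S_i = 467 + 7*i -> [467, 474, 481, 488, 495]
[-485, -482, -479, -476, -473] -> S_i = -485 + 3*i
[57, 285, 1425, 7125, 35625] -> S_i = 57*5^i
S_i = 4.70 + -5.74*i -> [4.7, -1.04, -6.78, -12.52, -18.26]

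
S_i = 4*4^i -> [4, 16, 64, 256, 1024]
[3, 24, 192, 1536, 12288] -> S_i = 3*8^i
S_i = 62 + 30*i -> [62, 92, 122, 152, 182]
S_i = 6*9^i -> [6, 54, 486, 4374, 39366]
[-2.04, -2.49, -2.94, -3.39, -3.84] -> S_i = -2.04 + -0.45*i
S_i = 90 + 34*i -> [90, 124, 158, 192, 226]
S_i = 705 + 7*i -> [705, 712, 719, 726, 733]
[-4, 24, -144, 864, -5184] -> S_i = -4*-6^i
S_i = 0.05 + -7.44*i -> [0.05, -7.39, -14.83, -22.27, -29.71]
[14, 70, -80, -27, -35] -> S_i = Random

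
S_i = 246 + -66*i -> [246, 180, 114, 48, -18]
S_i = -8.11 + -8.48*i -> [-8.11, -16.59, -25.07, -33.55, -42.03]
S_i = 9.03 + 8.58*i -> [9.03, 17.61, 26.19, 34.77, 43.35]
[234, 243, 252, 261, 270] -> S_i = 234 + 9*i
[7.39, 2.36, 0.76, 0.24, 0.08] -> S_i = 7.39*0.32^i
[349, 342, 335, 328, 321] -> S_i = 349 + -7*i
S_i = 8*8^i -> [8, 64, 512, 4096, 32768]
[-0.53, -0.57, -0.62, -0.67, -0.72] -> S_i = -0.53*1.08^i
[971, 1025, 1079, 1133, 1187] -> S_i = 971 + 54*i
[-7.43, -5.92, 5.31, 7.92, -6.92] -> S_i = Random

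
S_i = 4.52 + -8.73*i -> [4.52, -4.21, -12.94, -21.67, -30.4]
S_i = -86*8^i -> [-86, -688, -5504, -44032, -352256]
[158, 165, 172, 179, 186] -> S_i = 158 + 7*i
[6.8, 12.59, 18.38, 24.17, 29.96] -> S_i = 6.80 + 5.79*i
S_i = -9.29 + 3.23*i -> [-9.29, -6.06, -2.83, 0.4, 3.63]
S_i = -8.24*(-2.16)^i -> [-8.24, 17.8, -38.44, 83.04, -179.37]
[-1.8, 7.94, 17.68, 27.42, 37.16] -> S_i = -1.80 + 9.74*i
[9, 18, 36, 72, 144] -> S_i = 9*2^i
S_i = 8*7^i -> [8, 56, 392, 2744, 19208]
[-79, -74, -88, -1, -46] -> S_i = Random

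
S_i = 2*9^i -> [2, 18, 162, 1458, 13122]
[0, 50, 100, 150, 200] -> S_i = 0 + 50*i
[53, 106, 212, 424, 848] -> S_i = 53*2^i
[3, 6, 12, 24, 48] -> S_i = 3*2^i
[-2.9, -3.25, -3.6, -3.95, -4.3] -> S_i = -2.90 + -0.35*i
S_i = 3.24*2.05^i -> [3.24, 6.64, 13.62, 27.91, 57.22]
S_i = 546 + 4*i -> [546, 550, 554, 558, 562]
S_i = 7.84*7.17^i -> [7.84, 56.21, 403.05, 2889.84, 20720.14]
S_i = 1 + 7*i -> [1, 8, 15, 22, 29]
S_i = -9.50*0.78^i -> [-9.5, -7.41, -5.78, -4.51, -3.52]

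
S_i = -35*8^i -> [-35, -280, -2240, -17920, -143360]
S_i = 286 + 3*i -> [286, 289, 292, 295, 298]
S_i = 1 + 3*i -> [1, 4, 7, 10, 13]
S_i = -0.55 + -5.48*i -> [-0.55, -6.03, -11.51, -16.99, -22.47]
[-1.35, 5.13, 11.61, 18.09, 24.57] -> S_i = -1.35 + 6.48*i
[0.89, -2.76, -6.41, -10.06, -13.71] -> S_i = 0.89 + -3.65*i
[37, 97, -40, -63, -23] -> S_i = Random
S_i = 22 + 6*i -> [22, 28, 34, 40, 46]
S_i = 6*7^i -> [6, 42, 294, 2058, 14406]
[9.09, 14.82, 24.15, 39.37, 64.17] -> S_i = 9.09*1.63^i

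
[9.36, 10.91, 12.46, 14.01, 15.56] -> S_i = 9.36 + 1.55*i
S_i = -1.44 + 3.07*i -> [-1.44, 1.63, 4.7, 7.77, 10.84]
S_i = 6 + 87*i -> [6, 93, 180, 267, 354]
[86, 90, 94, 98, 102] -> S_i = 86 + 4*i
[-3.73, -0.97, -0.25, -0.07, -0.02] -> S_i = -3.73*0.26^i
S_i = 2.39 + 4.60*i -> [2.39, 6.99, 11.59, 16.19, 20.79]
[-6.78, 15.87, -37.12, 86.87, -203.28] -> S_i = -6.78*(-2.34)^i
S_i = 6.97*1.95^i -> [6.97, 13.59, 26.5, 51.68, 100.78]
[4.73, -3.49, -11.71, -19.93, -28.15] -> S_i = 4.73 + -8.22*i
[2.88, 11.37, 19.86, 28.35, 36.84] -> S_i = 2.88 + 8.49*i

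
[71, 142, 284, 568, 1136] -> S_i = 71*2^i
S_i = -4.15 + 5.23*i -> [-4.15, 1.08, 6.31, 11.54, 16.77]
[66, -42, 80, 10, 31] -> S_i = Random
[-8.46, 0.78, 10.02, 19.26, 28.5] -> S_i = -8.46 + 9.24*i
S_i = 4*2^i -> [4, 8, 16, 32, 64]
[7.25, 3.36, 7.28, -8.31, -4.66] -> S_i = Random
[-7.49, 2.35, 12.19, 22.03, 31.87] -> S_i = -7.49 + 9.84*i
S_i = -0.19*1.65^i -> [-0.19, -0.31, -0.52, -0.85, -1.41]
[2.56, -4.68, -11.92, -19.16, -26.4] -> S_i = 2.56 + -7.24*i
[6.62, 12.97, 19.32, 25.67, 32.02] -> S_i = 6.62 + 6.35*i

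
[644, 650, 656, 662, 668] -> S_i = 644 + 6*i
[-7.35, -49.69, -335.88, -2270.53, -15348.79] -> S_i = -7.35*6.76^i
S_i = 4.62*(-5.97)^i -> [4.62, -27.58, 164.66, -983.03, 5868.66]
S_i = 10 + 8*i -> [10, 18, 26, 34, 42]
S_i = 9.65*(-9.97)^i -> [9.65, -96.21, 959.22, -9563.41, 95347.2]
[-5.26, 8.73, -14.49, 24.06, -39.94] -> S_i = -5.26*(-1.66)^i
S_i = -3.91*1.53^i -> [-3.91, -5.98, -9.15, -14.0, -21.43]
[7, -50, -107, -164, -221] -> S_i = 7 + -57*i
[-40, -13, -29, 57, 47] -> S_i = Random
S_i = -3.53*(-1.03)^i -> [-3.53, 3.64, -3.74, 3.86, -3.97]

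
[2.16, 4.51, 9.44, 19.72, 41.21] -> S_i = 2.16*2.09^i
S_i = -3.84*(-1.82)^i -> [-3.84, 6.99, -12.72, 23.15, -42.13]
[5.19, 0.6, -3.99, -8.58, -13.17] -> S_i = 5.19 + -4.59*i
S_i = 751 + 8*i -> [751, 759, 767, 775, 783]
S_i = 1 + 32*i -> [1, 33, 65, 97, 129]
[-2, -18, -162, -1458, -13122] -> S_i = -2*9^i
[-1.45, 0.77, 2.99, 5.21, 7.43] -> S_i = -1.45 + 2.22*i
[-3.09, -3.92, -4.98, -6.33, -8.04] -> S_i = -3.09*1.27^i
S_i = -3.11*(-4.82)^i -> [-3.11, 14.99, -72.25, 348.26, -1678.61]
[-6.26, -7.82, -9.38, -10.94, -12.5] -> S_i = -6.26 + -1.56*i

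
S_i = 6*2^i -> [6, 12, 24, 48, 96]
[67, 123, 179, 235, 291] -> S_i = 67 + 56*i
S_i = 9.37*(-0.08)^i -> [9.37, -0.75, 0.06, -0.0, 0.0]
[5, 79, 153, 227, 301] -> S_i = 5 + 74*i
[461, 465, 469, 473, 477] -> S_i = 461 + 4*i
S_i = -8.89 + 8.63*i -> [-8.89, -0.26, 8.37, 17.0, 25.63]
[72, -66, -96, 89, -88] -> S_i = Random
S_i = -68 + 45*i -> [-68, -23, 22, 67, 112]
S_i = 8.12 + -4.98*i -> [8.12, 3.14, -1.84, -6.82, -11.8]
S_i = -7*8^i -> [-7, -56, -448, -3584, -28672]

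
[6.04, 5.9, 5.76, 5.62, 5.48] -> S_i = 6.04 + -0.14*i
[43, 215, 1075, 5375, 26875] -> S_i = 43*5^i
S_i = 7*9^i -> [7, 63, 567, 5103, 45927]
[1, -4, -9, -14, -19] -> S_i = 1 + -5*i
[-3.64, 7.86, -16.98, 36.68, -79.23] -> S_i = -3.64*(-2.16)^i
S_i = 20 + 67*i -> [20, 87, 154, 221, 288]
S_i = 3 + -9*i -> [3, -6, -15, -24, -33]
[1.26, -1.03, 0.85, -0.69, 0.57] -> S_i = 1.26*(-0.82)^i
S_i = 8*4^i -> [8, 32, 128, 512, 2048]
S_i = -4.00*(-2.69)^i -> [-4.0, 10.76, -28.94, 77.86, -209.44]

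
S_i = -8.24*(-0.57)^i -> [-8.24, 4.7, -2.68, 1.53, -0.87]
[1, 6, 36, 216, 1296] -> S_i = 1*6^i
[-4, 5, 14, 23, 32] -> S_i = -4 + 9*i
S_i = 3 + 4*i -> [3, 7, 11, 15, 19]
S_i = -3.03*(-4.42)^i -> [-3.03, 13.39, -59.2, 261.64, -1156.46]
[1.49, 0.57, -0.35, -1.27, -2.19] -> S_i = 1.49 + -0.92*i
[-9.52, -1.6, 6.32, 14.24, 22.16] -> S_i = -9.52 + 7.92*i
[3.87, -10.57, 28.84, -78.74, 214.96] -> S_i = 3.87*(-2.73)^i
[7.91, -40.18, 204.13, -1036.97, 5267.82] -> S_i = 7.91*(-5.08)^i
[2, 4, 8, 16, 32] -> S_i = 2*2^i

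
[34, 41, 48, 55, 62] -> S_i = 34 + 7*i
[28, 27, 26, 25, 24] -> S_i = 28 + -1*i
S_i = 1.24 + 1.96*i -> [1.24, 3.2, 5.16, 7.12, 9.08]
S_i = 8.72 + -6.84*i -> [8.72, 1.88, -4.96, -11.8, -18.64]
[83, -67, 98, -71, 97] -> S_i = Random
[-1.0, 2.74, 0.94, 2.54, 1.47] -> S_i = Random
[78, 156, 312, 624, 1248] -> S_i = 78*2^i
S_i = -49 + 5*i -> [-49, -44, -39, -34, -29]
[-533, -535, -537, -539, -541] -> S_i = -533 + -2*i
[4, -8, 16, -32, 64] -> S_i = 4*-2^i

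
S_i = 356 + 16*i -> [356, 372, 388, 404, 420]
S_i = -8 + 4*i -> [-8, -4, 0, 4, 8]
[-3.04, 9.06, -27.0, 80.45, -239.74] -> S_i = -3.04*(-2.98)^i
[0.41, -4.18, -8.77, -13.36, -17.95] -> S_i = 0.41 + -4.59*i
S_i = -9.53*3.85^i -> [-9.53, -36.69, -141.26, -543.84, -2093.8]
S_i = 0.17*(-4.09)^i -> [0.17, -0.7, 2.84, -11.63, 47.57]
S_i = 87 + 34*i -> [87, 121, 155, 189, 223]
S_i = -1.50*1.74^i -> [-1.5, -2.61, -4.54, -7.9, -13.75]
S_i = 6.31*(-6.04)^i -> [6.31, -38.11, 230.2, -1390.4, 8398.02]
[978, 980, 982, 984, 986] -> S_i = 978 + 2*i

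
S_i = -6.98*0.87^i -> [-6.98, -6.07, -5.28, -4.6, -4.0]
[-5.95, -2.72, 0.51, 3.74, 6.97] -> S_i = -5.95 + 3.23*i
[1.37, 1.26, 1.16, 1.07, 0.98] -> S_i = 1.37*0.92^i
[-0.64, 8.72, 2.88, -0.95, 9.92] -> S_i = Random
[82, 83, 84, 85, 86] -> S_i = 82 + 1*i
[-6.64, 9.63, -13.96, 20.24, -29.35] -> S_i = -6.64*(-1.45)^i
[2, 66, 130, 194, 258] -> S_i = 2 + 64*i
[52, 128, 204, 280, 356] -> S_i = 52 + 76*i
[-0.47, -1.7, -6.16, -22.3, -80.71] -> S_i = -0.47*3.62^i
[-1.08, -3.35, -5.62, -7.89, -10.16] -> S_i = -1.08 + -2.27*i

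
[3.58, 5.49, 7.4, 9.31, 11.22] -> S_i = 3.58 + 1.91*i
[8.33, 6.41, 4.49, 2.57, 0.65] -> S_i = 8.33 + -1.92*i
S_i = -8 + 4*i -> [-8, -4, 0, 4, 8]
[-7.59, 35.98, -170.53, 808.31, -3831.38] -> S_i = -7.59*(-4.74)^i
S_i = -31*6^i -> [-31, -186, -1116, -6696, -40176]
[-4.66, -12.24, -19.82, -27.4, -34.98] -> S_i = -4.66 + -7.58*i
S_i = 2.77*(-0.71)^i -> [2.77, -1.97, 1.4, -0.99, 0.7]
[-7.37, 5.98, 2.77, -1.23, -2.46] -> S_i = Random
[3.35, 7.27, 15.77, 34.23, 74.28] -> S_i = 3.35*2.17^i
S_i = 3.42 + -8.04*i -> [3.42, -4.62, -12.66, -20.7, -28.74]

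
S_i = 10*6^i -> [10, 60, 360, 2160, 12960]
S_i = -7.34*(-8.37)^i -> [-7.34, 61.44, -514.22, 4304.0, -36024.49]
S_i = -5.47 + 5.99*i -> [-5.47, 0.52, 6.51, 12.5, 18.49]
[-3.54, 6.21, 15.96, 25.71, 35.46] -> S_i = -3.54 + 9.75*i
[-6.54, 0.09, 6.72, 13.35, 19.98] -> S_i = -6.54 + 6.63*i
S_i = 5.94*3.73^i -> [5.94, 22.16, 82.64, 308.26, 1149.8]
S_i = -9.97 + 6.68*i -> [-9.97, -3.29, 3.39, 10.07, 16.75]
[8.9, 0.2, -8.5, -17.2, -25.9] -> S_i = 8.90 + -8.70*i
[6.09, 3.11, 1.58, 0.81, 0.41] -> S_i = 6.09*0.51^i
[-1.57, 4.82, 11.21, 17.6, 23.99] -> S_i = -1.57 + 6.39*i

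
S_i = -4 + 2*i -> [-4, -2, 0, 2, 4]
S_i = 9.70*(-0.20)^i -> [9.7, -1.94, 0.39, -0.08, 0.02]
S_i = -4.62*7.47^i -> [-4.62, -34.51, -257.8, -1925.77, -14385.48]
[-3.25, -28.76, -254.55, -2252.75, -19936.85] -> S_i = -3.25*8.85^i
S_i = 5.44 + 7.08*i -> [5.44, 12.52, 19.6, 26.68, 33.76]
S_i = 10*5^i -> [10, 50, 250, 1250, 6250]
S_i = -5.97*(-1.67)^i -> [-5.97, 9.97, -16.65, 27.81, -46.43]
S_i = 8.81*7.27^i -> [8.81, 64.05, 465.63, 3385.16, 24610.11]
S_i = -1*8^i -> [-1, -8, -64, -512, -4096]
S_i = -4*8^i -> [-4, -32, -256, -2048, -16384]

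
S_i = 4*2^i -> [4, 8, 16, 32, 64]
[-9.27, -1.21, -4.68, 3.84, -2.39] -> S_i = Random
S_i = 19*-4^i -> [19, -76, 304, -1216, 4864]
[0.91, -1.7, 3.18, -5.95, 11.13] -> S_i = 0.91*(-1.87)^i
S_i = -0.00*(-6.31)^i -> [-0.0, 0.0, -0.0, 0.0, -0.0]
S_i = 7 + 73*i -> [7, 80, 153, 226, 299]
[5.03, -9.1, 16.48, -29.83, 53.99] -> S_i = 5.03*(-1.81)^i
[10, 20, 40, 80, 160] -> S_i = 10*2^i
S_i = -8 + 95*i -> [-8, 87, 182, 277, 372]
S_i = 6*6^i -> [6, 36, 216, 1296, 7776]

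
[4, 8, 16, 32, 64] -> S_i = 4*2^i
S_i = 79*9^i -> [79, 711, 6399, 57591, 518319]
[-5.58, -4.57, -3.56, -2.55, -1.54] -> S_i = -5.58 + 1.01*i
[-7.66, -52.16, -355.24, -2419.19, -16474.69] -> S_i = -7.66*6.81^i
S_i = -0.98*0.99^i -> [-0.98, -0.97, -0.96, -0.95, -0.94]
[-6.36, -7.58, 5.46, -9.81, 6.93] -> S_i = Random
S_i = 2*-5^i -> [2, -10, 50, -250, 1250]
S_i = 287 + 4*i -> [287, 291, 295, 299, 303]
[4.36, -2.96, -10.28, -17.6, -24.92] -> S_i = 4.36 + -7.32*i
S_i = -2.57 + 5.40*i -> [-2.57, 2.83, 8.23, 13.63, 19.03]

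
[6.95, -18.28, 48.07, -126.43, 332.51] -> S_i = 6.95*(-2.63)^i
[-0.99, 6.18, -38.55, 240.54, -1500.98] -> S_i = -0.99*(-6.24)^i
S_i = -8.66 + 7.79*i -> [-8.66, -0.87, 6.92, 14.71, 22.5]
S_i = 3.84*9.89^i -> [3.84, 37.98, 375.6, 3714.67, 36738.07]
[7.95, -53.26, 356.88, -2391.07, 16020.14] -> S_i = 7.95*(-6.70)^i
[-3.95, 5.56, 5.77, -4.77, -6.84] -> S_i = Random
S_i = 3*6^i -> [3, 18, 108, 648, 3888]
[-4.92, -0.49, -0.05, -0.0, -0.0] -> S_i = -4.92*0.10^i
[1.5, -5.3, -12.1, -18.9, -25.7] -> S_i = 1.50 + -6.80*i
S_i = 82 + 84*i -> [82, 166, 250, 334, 418]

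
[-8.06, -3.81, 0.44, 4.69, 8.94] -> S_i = -8.06 + 4.25*i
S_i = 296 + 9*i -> [296, 305, 314, 323, 332]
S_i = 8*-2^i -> [8, -16, 32, -64, 128]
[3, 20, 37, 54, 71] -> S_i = 3 + 17*i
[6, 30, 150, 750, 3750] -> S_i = 6*5^i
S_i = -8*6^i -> [-8, -48, -288, -1728, -10368]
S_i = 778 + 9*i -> [778, 787, 796, 805, 814]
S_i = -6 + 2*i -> [-6, -4, -2, 0, 2]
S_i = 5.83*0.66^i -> [5.83, 3.85, 2.54, 1.68, 1.11]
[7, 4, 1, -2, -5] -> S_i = 7 + -3*i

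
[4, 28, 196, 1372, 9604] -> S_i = 4*7^i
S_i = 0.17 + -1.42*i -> [0.17, -1.25, -2.67, -4.09, -5.51]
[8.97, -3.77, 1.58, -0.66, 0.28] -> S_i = 8.97*(-0.42)^i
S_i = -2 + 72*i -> [-2, 70, 142, 214, 286]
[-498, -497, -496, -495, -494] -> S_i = -498 + 1*i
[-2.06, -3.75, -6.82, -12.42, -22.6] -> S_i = -2.06*1.82^i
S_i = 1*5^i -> [1, 5, 25, 125, 625]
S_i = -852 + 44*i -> [-852, -808, -764, -720, -676]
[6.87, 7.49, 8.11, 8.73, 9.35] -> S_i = 6.87 + 0.62*i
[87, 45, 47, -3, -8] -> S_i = Random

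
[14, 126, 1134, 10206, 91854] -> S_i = 14*9^i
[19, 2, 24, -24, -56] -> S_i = Random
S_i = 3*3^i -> [3, 9, 27, 81, 243]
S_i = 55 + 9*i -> [55, 64, 73, 82, 91]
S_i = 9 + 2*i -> [9, 11, 13, 15, 17]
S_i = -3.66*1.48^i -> [-3.66, -5.42, -8.02, -11.86, -17.56]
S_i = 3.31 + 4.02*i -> [3.31, 7.33, 11.35, 15.37, 19.39]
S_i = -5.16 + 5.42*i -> [-5.16, 0.26, 5.68, 11.1, 16.52]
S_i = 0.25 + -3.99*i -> [0.25, -3.74, -7.73, -11.72, -15.71]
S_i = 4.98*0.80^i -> [4.98, 3.98, 3.19, 2.55, 2.04]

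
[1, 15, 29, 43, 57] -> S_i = 1 + 14*i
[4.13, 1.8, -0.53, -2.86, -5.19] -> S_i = 4.13 + -2.33*i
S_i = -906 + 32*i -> [-906, -874, -842, -810, -778]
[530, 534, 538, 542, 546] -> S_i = 530 + 4*i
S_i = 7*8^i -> [7, 56, 448, 3584, 28672]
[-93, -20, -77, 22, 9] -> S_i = Random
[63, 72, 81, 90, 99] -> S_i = 63 + 9*i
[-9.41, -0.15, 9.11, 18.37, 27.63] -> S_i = -9.41 + 9.26*i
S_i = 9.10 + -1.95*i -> [9.1, 7.15, 5.2, 3.25, 1.3]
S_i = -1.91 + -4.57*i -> [-1.91, -6.48, -11.05, -15.62, -20.19]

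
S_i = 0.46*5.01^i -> [0.46, 2.3, 11.55, 57.85, 289.81]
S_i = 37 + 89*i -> [37, 126, 215, 304, 393]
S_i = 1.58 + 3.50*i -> [1.58, 5.08, 8.58, 12.08, 15.58]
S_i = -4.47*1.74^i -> [-4.47, -7.78, -13.53, -23.55, -40.97]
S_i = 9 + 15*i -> [9, 24, 39, 54, 69]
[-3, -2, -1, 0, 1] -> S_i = -3 + 1*i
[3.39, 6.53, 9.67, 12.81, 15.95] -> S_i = 3.39 + 3.14*i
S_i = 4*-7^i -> [4, -28, 196, -1372, 9604]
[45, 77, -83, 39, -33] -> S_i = Random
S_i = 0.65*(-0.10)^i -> [0.65, -0.06, 0.01, -0.0, 0.0]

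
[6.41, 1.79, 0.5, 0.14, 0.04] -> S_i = 6.41*0.28^i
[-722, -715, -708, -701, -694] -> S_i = -722 + 7*i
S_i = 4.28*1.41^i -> [4.28, 6.03, 8.51, 12.0, 16.92]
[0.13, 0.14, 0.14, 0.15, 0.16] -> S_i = 0.13*1.05^i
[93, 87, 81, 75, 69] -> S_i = 93 + -6*i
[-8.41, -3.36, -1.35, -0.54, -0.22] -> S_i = -8.41*0.40^i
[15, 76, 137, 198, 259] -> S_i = 15 + 61*i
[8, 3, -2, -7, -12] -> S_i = 8 + -5*i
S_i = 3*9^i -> [3, 27, 243, 2187, 19683]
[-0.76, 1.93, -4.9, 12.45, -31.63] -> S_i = -0.76*(-2.54)^i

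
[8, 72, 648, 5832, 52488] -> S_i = 8*9^i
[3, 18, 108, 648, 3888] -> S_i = 3*6^i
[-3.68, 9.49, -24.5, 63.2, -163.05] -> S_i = -3.68*(-2.58)^i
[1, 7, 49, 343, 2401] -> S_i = 1*7^i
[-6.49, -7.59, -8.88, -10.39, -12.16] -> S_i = -6.49*1.17^i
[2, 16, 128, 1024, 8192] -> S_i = 2*8^i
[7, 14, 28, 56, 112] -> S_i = 7*2^i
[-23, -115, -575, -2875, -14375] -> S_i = -23*5^i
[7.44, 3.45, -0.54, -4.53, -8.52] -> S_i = 7.44 + -3.99*i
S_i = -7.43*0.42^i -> [-7.43, -3.12, -1.31, -0.55, -0.23]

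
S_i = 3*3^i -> [3, 9, 27, 81, 243]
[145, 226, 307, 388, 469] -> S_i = 145 + 81*i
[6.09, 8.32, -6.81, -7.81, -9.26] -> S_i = Random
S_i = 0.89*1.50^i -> [0.89, 1.34, 2.0, 3.0, 4.51]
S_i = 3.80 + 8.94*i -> [3.8, 12.74, 21.68, 30.62, 39.56]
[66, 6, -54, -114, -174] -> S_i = 66 + -60*i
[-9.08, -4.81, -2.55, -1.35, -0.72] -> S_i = -9.08*0.53^i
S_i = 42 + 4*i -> [42, 46, 50, 54, 58]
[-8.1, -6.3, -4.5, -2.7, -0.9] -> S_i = -8.10 + 1.80*i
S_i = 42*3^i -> [42, 126, 378, 1134, 3402]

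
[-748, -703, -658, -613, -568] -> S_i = -748 + 45*i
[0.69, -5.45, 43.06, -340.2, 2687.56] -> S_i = 0.69*(-7.90)^i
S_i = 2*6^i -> [2, 12, 72, 432, 2592]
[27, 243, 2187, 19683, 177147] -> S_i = 27*9^i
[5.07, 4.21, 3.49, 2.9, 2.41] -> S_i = 5.07*0.83^i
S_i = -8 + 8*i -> [-8, 0, 8, 16, 24]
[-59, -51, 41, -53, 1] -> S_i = Random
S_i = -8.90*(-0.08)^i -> [-8.9, 0.71, -0.06, 0.0, -0.0]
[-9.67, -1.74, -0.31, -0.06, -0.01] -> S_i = -9.67*0.18^i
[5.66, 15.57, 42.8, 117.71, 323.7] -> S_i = 5.66*2.75^i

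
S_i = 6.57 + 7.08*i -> [6.57, 13.65, 20.73, 27.81, 34.89]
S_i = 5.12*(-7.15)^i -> [5.12, -36.61, 261.75, -1871.49, 13381.17]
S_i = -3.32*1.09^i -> [-3.32, -3.62, -3.94, -4.3, -4.69]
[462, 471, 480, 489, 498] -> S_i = 462 + 9*i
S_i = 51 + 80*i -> [51, 131, 211, 291, 371]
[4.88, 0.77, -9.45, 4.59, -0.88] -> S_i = Random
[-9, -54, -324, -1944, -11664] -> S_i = -9*6^i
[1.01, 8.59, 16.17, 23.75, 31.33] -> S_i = 1.01 + 7.58*i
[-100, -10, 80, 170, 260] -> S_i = -100 + 90*i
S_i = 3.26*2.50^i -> [3.26, 8.15, 20.38, 50.94, 127.34]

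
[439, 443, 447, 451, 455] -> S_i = 439 + 4*i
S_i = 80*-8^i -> [80, -640, 5120, -40960, 327680]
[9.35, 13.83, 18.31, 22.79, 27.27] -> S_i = 9.35 + 4.48*i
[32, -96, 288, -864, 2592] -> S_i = 32*-3^i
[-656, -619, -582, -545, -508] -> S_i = -656 + 37*i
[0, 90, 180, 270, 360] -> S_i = 0 + 90*i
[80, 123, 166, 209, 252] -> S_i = 80 + 43*i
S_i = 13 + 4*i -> [13, 17, 21, 25, 29]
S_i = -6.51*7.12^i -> [-6.51, -46.35, -330.02, -2349.75, -16730.19]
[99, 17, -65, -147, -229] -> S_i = 99 + -82*i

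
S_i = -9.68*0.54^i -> [-9.68, -5.23, -2.82, -1.52, -0.82]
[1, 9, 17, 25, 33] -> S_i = 1 + 8*i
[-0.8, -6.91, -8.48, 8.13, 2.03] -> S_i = Random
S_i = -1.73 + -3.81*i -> [-1.73, -5.54, -9.35, -13.16, -16.97]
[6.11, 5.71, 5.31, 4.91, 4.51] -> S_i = 6.11 + -0.40*i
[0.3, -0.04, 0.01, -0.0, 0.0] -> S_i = 0.30*(-0.15)^i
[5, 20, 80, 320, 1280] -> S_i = 5*4^i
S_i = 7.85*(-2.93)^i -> [7.85, -23.0, 67.39, -197.46, 578.55]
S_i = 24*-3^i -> [24, -72, 216, -648, 1944]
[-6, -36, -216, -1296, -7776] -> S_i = -6*6^i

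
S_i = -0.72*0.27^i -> [-0.72, -0.19, -0.05, -0.01, -0.0]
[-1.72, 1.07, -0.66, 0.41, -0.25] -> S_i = -1.72*(-0.62)^i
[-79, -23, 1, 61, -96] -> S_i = Random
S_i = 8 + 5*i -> [8, 13, 18, 23, 28]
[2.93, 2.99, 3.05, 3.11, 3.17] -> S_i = 2.93 + 0.06*i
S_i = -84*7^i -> [-84, -588, -4116, -28812, -201684]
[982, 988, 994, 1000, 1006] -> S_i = 982 + 6*i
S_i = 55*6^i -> [55, 330, 1980, 11880, 71280]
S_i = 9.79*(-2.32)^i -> [9.79, -22.71, 52.69, -122.25, 283.62]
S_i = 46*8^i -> [46, 368, 2944, 23552, 188416]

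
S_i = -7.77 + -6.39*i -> [-7.77, -14.16, -20.55, -26.94, -33.33]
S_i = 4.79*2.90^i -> [4.79, 13.89, 40.28, 116.82, 338.79]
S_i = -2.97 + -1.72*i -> [-2.97, -4.69, -6.41, -8.13, -9.85]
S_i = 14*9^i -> [14, 126, 1134, 10206, 91854]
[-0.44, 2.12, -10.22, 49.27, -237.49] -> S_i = -0.44*(-4.82)^i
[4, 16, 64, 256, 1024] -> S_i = 4*4^i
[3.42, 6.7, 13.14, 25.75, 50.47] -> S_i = 3.42*1.96^i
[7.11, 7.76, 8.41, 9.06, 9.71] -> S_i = 7.11 + 0.65*i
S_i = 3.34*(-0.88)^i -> [3.34, -2.94, 2.59, -2.28, 2.0]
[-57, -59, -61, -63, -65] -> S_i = -57 + -2*i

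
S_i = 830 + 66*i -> [830, 896, 962, 1028, 1094]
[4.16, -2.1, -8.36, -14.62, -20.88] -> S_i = 4.16 + -6.26*i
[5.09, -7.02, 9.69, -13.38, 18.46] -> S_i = 5.09*(-1.38)^i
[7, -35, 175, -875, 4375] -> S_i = 7*-5^i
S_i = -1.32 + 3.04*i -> [-1.32, 1.72, 4.76, 7.8, 10.84]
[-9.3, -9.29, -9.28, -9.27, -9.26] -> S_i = -9.30 + 0.01*i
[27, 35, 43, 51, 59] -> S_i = 27 + 8*i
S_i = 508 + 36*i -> [508, 544, 580, 616, 652]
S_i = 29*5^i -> [29, 145, 725, 3625, 18125]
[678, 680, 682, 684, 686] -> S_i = 678 + 2*i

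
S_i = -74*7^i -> [-74, -518, -3626, -25382, -177674]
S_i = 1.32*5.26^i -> [1.32, 6.94, 36.52, 192.1, 1010.45]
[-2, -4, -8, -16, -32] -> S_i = -2*2^i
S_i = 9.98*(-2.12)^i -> [9.98, -21.16, 44.85, -95.09, 201.59]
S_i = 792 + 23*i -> [792, 815, 838, 861, 884]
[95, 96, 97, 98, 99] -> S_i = 95 + 1*i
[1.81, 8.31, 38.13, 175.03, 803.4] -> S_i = 1.81*4.59^i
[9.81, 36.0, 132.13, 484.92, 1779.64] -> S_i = 9.81*3.67^i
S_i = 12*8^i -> [12, 96, 768, 6144, 49152]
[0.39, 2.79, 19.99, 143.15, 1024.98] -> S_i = 0.39*7.16^i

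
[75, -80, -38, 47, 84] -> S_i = Random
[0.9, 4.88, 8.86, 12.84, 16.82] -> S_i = 0.90 + 3.98*i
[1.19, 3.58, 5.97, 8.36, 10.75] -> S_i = 1.19 + 2.39*i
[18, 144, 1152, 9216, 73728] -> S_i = 18*8^i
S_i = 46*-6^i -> [46, -276, 1656, -9936, 59616]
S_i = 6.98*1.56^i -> [6.98, 10.89, 16.99, 26.5, 41.34]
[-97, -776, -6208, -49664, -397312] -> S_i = -97*8^i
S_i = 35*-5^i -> [35, -175, 875, -4375, 21875]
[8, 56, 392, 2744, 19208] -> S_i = 8*7^i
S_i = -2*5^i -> [-2, -10, -50, -250, -1250]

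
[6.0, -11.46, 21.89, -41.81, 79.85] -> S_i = 6.00*(-1.91)^i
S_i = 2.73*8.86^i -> [2.73, 24.19, 214.3, 1898.73, 16822.77]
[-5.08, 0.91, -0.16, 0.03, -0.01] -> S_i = -5.08*(-0.18)^i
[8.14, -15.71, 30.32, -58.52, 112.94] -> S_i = 8.14*(-1.93)^i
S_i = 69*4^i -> [69, 276, 1104, 4416, 17664]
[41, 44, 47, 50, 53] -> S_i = 41 + 3*i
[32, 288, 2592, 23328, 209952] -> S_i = 32*9^i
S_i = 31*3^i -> [31, 93, 279, 837, 2511]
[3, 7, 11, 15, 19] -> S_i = 3 + 4*i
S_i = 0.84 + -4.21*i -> [0.84, -3.37, -7.58, -11.79, -16.0]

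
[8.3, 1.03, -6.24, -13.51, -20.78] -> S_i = 8.30 + -7.27*i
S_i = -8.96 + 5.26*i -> [-8.96, -3.7, 1.56, 6.82, 12.08]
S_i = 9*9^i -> [9, 81, 729, 6561, 59049]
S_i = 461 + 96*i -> [461, 557, 653, 749, 845]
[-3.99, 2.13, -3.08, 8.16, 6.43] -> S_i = Random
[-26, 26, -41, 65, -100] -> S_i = Random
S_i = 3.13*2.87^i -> [3.13, 8.98, 25.78, 73.99, 212.36]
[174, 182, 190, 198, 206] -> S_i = 174 + 8*i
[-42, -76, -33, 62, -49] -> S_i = Random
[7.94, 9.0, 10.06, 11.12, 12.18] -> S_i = 7.94 + 1.06*i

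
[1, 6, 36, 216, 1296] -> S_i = 1*6^i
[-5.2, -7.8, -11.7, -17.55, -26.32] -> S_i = -5.20*1.50^i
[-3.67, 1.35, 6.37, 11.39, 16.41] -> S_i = -3.67 + 5.02*i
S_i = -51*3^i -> [-51, -153, -459, -1377, -4131]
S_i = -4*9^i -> [-4, -36, -324, -2916, -26244]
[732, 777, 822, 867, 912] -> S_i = 732 + 45*i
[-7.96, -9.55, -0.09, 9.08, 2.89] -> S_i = Random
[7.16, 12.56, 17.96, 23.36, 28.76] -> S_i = 7.16 + 5.40*i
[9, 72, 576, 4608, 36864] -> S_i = 9*8^i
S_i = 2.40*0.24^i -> [2.4, 0.58, 0.14, 0.03, 0.01]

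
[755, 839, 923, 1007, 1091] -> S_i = 755 + 84*i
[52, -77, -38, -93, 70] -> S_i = Random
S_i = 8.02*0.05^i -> [8.02, 0.4, 0.02, 0.0, 0.0]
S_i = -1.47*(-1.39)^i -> [-1.47, 2.04, -2.84, 3.95, -5.49]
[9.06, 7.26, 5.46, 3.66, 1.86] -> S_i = 9.06 + -1.80*i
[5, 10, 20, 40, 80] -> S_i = 5*2^i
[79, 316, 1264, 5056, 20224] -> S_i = 79*4^i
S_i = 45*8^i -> [45, 360, 2880, 23040, 184320]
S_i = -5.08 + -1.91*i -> [-5.08, -6.99, -8.9, -10.81, -12.72]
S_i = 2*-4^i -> [2, -8, 32, -128, 512]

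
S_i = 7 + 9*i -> [7, 16, 25, 34, 43]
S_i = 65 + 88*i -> [65, 153, 241, 329, 417]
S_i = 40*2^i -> [40, 80, 160, 320, 640]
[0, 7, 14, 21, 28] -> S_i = 0 + 7*i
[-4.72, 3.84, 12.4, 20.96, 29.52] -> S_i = -4.72 + 8.56*i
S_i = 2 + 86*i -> [2, 88, 174, 260, 346]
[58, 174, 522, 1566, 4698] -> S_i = 58*3^i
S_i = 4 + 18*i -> [4, 22, 40, 58, 76]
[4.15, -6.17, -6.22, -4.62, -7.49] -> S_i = Random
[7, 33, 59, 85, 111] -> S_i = 7 + 26*i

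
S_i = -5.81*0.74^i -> [-5.81, -4.3, -3.18, -2.35, -1.74]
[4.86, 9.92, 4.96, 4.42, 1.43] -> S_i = Random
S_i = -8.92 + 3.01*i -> [-8.92, -5.91, -2.9, 0.11, 3.12]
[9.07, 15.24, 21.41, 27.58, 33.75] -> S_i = 9.07 + 6.17*i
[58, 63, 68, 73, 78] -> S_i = 58 + 5*i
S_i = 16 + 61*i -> [16, 77, 138, 199, 260]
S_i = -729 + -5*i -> [-729, -734, -739, -744, -749]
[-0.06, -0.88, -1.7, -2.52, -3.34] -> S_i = -0.06 + -0.82*i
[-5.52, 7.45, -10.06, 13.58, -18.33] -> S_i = -5.52*(-1.35)^i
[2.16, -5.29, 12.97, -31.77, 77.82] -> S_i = 2.16*(-2.45)^i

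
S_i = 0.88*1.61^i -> [0.88, 1.42, 2.28, 3.67, 5.91]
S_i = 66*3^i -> [66, 198, 594, 1782, 5346]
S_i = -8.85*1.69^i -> [-8.85, -14.96, -25.28, -42.72, -72.19]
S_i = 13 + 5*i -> [13, 18, 23, 28, 33]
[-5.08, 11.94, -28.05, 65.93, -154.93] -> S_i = -5.08*(-2.35)^i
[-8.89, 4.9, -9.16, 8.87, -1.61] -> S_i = Random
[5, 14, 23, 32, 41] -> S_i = 5 + 9*i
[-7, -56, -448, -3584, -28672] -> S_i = -7*8^i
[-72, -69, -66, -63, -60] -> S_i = -72 + 3*i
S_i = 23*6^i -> [23, 138, 828, 4968, 29808]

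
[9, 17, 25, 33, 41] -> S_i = 9 + 8*i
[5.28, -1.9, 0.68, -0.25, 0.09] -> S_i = 5.28*(-0.36)^i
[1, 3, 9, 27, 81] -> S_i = 1*3^i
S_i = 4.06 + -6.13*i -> [4.06, -2.07, -8.2, -14.33, -20.46]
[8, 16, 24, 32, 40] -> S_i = 8 + 8*i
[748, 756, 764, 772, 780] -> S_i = 748 + 8*i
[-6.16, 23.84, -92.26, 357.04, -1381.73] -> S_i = -6.16*(-3.87)^i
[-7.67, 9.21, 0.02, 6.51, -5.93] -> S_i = Random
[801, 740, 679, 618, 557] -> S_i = 801 + -61*i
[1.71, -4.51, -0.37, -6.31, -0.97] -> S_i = Random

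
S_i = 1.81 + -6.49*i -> [1.81, -4.68, -11.17, -17.66, -24.15]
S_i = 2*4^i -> [2, 8, 32, 128, 512]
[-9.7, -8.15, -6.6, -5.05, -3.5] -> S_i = -9.70 + 1.55*i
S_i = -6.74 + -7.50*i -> [-6.74, -14.24, -21.74, -29.24, -36.74]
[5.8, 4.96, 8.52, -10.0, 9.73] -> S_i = Random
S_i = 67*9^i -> [67, 603, 5427, 48843, 439587]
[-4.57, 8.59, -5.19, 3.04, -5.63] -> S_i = Random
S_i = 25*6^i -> [25, 150, 900, 5400, 32400]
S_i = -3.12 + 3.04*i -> [-3.12, -0.08, 2.96, 6.0, 9.04]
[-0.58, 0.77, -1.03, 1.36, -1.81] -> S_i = -0.58*(-1.33)^i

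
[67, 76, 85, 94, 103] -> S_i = 67 + 9*i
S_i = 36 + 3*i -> [36, 39, 42, 45, 48]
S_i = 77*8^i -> [77, 616, 4928, 39424, 315392]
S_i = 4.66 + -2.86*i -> [4.66, 1.8, -1.06, -3.92, -6.78]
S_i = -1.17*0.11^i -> [-1.17, -0.13, -0.01, -0.0, -0.0]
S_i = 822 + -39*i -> [822, 783, 744, 705, 666]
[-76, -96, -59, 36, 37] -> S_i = Random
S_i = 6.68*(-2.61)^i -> [6.68, -17.43, 45.5, -118.77, 309.98]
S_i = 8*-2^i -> [8, -16, 32, -64, 128]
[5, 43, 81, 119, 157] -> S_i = 5 + 38*i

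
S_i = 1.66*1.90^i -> [1.66, 3.15, 5.99, 11.39, 21.63]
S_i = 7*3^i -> [7, 21, 63, 189, 567]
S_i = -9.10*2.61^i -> [-9.1, -23.75, -61.99, -161.79, -422.28]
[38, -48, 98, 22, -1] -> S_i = Random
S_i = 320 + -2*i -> [320, 318, 316, 314, 312]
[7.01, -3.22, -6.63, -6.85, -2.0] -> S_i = Random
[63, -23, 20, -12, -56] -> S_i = Random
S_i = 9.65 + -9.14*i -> [9.65, 0.51, -8.63, -17.77, -26.91]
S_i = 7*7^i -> [7, 49, 343, 2401, 16807]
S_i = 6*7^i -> [6, 42, 294, 2058, 14406]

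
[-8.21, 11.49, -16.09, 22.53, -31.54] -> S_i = -8.21*(-1.40)^i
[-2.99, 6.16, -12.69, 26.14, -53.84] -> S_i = -2.99*(-2.06)^i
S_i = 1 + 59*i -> [1, 60, 119, 178, 237]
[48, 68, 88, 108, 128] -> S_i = 48 + 20*i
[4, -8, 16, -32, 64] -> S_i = 4*-2^i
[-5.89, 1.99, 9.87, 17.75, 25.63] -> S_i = -5.89 + 7.88*i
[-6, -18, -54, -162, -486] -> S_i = -6*3^i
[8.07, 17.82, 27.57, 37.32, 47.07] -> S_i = 8.07 + 9.75*i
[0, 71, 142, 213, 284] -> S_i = 0 + 71*i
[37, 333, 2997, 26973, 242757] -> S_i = 37*9^i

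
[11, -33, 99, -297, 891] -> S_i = 11*-3^i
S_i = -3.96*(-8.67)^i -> [-3.96, 34.33, -297.67, 2580.79, -22375.44]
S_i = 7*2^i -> [7, 14, 28, 56, 112]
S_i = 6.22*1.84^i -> [6.22, 11.44, 21.06, 38.75, 71.3]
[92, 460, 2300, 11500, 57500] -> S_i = 92*5^i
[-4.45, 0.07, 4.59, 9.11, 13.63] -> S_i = -4.45 + 4.52*i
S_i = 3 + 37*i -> [3, 40, 77, 114, 151]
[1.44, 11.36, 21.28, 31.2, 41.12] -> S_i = 1.44 + 9.92*i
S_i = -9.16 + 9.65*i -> [-9.16, 0.49, 10.14, 19.79, 29.44]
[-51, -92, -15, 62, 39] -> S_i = Random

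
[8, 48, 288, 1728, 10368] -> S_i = 8*6^i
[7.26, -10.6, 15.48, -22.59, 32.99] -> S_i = 7.26*(-1.46)^i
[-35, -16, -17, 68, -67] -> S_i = Random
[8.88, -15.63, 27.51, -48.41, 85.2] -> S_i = 8.88*(-1.76)^i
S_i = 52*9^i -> [52, 468, 4212, 37908, 341172]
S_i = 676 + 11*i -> [676, 687, 698, 709, 720]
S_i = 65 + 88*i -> [65, 153, 241, 329, 417]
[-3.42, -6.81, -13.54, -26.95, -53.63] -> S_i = -3.42*1.99^i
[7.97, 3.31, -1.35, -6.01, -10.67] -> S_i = 7.97 + -4.66*i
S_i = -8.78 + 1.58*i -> [-8.78, -7.2, -5.62, -4.04, -2.46]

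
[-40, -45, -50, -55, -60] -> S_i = -40 + -5*i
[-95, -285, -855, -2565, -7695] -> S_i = -95*3^i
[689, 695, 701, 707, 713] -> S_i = 689 + 6*i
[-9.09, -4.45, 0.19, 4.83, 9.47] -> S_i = -9.09 + 4.64*i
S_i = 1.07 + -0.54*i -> [1.07, 0.53, -0.01, -0.55, -1.09]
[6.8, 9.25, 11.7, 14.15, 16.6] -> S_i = 6.80 + 2.45*i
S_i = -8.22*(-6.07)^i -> [-8.22, 49.9, -302.87, 1838.39, -11159.03]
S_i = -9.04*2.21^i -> [-9.04, -19.98, -44.15, -97.58, -215.64]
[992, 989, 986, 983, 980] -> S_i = 992 + -3*i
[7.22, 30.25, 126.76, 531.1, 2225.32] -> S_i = 7.22*4.19^i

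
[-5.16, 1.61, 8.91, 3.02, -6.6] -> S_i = Random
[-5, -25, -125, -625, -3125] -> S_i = -5*5^i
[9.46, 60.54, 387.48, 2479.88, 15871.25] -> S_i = 9.46*6.40^i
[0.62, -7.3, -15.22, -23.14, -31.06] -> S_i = 0.62 + -7.92*i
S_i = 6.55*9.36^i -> [6.55, 61.31, 573.84, 5371.17, 50274.15]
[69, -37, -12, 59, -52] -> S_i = Random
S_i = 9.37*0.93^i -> [9.37, 8.71, 8.1, 7.54, 7.01]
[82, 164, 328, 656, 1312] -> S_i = 82*2^i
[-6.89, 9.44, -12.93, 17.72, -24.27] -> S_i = -6.89*(-1.37)^i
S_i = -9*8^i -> [-9, -72, -576, -4608, -36864]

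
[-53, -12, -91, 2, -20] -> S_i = Random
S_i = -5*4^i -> [-5, -20, -80, -320, -1280]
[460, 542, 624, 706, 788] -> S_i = 460 + 82*i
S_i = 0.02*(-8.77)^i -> [0.02, -0.18, 1.54, -13.49, 118.31]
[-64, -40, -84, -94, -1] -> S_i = Random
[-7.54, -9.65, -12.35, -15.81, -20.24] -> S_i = -7.54*1.28^i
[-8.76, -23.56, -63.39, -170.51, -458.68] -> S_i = -8.76*2.69^i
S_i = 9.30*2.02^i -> [9.3, 18.79, 37.95, 76.65, 154.84]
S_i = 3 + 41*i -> [3, 44, 85, 126, 167]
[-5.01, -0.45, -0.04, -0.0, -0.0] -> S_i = -5.01*0.09^i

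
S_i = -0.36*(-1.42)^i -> [-0.36, 0.51, -0.73, 1.03, -1.46]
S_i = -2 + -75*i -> [-2, -77, -152, -227, -302]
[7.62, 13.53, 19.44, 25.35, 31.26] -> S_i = 7.62 + 5.91*i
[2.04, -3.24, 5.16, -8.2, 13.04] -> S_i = 2.04*(-1.59)^i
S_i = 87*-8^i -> [87, -696, 5568, -44544, 356352]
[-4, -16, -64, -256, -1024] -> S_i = -4*4^i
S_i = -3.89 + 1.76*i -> [-3.89, -2.13, -0.37, 1.39, 3.15]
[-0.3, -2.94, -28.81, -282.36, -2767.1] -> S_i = -0.30*9.80^i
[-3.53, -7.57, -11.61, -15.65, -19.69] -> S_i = -3.53 + -4.04*i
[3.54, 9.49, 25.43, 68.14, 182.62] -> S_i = 3.54*2.68^i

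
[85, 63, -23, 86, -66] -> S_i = Random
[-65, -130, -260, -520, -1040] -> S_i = -65*2^i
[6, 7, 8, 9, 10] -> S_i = 6 + 1*i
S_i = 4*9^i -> [4, 36, 324, 2916, 26244]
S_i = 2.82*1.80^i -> [2.82, 5.08, 9.14, 16.45, 29.6]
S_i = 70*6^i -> [70, 420, 2520, 15120, 90720]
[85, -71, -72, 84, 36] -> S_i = Random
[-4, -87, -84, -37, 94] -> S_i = Random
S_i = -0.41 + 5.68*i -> [-0.41, 5.27, 10.95, 16.63, 22.31]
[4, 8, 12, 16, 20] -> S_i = 4 + 4*i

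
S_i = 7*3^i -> [7, 21, 63, 189, 567]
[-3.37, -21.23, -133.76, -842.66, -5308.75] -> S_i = -3.37*6.30^i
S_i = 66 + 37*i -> [66, 103, 140, 177, 214]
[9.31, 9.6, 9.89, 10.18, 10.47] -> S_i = 9.31 + 0.29*i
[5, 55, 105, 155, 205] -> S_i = 5 + 50*i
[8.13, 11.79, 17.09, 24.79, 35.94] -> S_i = 8.13*1.45^i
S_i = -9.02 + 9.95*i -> [-9.02, 0.93, 10.88, 20.83, 30.78]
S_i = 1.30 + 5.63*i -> [1.3, 6.93, 12.56, 18.19, 23.82]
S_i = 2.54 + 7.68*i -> [2.54, 10.22, 17.9, 25.58, 33.26]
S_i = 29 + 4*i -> [29, 33, 37, 41, 45]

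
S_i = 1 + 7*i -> [1, 8, 15, 22, 29]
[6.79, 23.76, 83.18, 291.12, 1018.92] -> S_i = 6.79*3.50^i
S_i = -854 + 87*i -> [-854, -767, -680, -593, -506]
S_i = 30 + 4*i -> [30, 34, 38, 42, 46]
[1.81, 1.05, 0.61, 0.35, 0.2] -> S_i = 1.81*0.58^i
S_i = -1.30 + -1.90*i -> [-1.3, -3.2, -5.1, -7.0, -8.9]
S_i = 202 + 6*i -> [202, 208, 214, 220, 226]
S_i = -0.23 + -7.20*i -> [-0.23, -7.43, -14.63, -21.83, -29.03]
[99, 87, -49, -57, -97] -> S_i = Random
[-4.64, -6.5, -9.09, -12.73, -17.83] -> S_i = -4.64*1.40^i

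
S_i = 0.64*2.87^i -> [0.64, 1.84, 5.27, 15.13, 43.42]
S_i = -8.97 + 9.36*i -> [-8.97, 0.39, 9.75, 19.11, 28.47]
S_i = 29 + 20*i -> [29, 49, 69, 89, 109]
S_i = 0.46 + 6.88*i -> [0.46, 7.34, 14.22, 21.1, 27.98]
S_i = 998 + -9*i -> [998, 989, 980, 971, 962]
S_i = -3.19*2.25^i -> [-3.19, -7.18, -16.15, -36.34, -81.76]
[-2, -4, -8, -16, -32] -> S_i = -2*2^i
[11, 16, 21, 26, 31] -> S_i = 11 + 5*i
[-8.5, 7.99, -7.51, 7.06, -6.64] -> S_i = -8.50*(-0.94)^i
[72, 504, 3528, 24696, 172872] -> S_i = 72*7^i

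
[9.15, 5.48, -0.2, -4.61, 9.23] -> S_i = Random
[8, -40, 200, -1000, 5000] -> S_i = 8*-5^i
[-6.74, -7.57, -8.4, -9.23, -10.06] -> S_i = -6.74 + -0.83*i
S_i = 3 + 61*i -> [3, 64, 125, 186, 247]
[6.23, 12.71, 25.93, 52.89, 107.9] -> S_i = 6.23*2.04^i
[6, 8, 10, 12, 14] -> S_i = 6 + 2*i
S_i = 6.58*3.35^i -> [6.58, 22.04, 73.84, 247.38, 828.71]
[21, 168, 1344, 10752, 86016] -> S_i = 21*8^i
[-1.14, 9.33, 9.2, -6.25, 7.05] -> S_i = Random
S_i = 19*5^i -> [19, 95, 475, 2375, 11875]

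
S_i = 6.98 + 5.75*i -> [6.98, 12.73, 18.48, 24.23, 29.98]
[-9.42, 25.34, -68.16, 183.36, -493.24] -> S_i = -9.42*(-2.69)^i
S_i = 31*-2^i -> [31, -62, 124, -248, 496]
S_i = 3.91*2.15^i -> [3.91, 8.41, 18.07, 38.86, 83.55]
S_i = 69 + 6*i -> [69, 75, 81, 87, 93]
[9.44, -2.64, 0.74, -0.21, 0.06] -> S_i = 9.44*(-0.28)^i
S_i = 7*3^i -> [7, 21, 63, 189, 567]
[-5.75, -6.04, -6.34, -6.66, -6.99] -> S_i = -5.75*1.05^i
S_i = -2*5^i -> [-2, -10, -50, -250, -1250]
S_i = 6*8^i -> [6, 48, 384, 3072, 24576]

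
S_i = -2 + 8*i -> [-2, 6, 14, 22, 30]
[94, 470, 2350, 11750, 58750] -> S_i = 94*5^i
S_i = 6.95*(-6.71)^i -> [6.95, -46.63, 312.92, -2099.68, 14088.83]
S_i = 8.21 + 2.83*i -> [8.21, 11.04, 13.87, 16.7, 19.53]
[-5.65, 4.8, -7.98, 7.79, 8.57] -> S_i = Random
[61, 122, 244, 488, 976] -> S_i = 61*2^i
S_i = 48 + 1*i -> [48, 49, 50, 51, 52]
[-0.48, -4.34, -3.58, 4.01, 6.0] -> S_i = Random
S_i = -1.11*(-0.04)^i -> [-1.11, 0.04, -0.0, 0.0, -0.0]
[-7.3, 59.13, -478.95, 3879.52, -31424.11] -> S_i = -7.30*(-8.10)^i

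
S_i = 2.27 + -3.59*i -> [2.27, -1.32, -4.91, -8.5, -12.09]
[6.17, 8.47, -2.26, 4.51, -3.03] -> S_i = Random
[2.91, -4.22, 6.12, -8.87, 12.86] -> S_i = 2.91*(-1.45)^i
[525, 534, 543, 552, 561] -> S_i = 525 + 9*i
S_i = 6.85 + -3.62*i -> [6.85, 3.23, -0.39, -4.01, -7.63]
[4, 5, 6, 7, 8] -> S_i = 4 + 1*i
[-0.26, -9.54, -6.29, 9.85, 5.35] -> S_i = Random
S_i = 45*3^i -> [45, 135, 405, 1215, 3645]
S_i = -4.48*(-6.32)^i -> [-4.48, 28.31, -178.94, 1130.91, -7147.37]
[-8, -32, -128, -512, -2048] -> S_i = -8*4^i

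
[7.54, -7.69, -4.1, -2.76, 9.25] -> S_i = Random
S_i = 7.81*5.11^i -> [7.81, 39.91, 203.94, 1042.11, 5325.18]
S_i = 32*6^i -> [32, 192, 1152, 6912, 41472]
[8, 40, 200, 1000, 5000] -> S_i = 8*5^i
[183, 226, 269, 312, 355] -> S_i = 183 + 43*i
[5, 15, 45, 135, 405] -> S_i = 5*3^i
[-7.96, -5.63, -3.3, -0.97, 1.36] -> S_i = -7.96 + 2.33*i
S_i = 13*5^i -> [13, 65, 325, 1625, 8125]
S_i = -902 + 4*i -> [-902, -898, -894, -890, -886]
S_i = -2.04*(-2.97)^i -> [-2.04, 6.06, -17.99, 53.44, -158.73]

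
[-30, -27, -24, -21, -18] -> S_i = -30 + 3*i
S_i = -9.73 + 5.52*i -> [-9.73, -4.21, 1.31, 6.83, 12.35]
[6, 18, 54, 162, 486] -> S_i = 6*3^i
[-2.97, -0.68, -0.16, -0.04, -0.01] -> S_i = -2.97*0.23^i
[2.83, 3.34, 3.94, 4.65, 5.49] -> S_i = 2.83*1.18^i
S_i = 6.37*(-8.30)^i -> [6.37, -52.87, 438.83, -3642.28, 30230.95]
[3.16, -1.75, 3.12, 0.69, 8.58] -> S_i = Random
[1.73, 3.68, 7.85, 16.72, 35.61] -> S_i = 1.73*2.13^i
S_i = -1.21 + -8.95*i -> [-1.21, -10.16, -19.11, -28.06, -37.01]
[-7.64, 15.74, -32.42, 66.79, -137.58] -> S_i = -7.64*(-2.06)^i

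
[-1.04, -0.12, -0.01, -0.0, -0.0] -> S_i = -1.04*0.12^i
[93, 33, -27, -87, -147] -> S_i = 93 + -60*i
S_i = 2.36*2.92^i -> [2.36, 6.89, 20.12, 58.76, 171.57]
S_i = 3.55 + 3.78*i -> [3.55, 7.33, 11.11, 14.89, 18.67]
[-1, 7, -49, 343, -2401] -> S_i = -1*-7^i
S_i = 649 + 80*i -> [649, 729, 809, 889, 969]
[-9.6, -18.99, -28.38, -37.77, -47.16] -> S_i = -9.60 + -9.39*i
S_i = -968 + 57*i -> [-968, -911, -854, -797, -740]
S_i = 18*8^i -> [18, 144, 1152, 9216, 73728]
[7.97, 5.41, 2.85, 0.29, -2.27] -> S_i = 7.97 + -2.56*i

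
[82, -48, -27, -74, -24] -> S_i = Random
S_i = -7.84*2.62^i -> [-7.84, -20.54, -53.82, -141.0, -369.42]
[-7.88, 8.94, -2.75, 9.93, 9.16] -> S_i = Random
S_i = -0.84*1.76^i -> [-0.84, -1.48, -2.6, -4.58, -8.06]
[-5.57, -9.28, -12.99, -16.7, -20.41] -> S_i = -5.57 + -3.71*i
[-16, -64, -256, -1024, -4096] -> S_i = -16*4^i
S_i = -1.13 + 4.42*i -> [-1.13, 3.29, 7.71, 12.13, 16.55]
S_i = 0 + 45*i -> [0, 45, 90, 135, 180]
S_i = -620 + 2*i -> [-620, -618, -616, -614, -612]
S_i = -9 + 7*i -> [-9, -2, 5, 12, 19]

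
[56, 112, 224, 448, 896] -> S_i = 56*2^i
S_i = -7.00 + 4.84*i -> [-7.0, -2.16, 2.68, 7.52, 12.36]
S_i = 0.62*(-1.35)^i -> [0.62, -0.84, 1.13, -1.53, 2.06]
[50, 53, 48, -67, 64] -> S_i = Random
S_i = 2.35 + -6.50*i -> [2.35, -4.15, -10.65, -17.15, -23.65]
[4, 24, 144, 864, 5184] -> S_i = 4*6^i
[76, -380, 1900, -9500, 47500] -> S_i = 76*-5^i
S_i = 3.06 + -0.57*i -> [3.06, 2.49, 1.92, 1.35, 0.78]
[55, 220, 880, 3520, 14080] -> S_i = 55*4^i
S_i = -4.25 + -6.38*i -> [-4.25, -10.63, -17.01, -23.39, -29.77]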